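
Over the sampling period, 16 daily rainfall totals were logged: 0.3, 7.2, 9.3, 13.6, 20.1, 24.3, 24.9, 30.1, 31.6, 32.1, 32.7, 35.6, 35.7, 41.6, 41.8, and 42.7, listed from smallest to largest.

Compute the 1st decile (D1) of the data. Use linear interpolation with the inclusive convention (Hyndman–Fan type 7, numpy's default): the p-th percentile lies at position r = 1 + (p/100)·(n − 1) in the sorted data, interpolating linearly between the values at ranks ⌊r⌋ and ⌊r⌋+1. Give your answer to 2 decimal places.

8.25

n = 16.
r = 1 + (10/100)·(16 − 1) = 1 + 1.5 = 2.5.
Rank 2 is 7.2 and rank 3 is 9.3.
Interpolate: 7.2 + 0.5·(9.3 − 7.2) = 7.2 + 0.5·2.1 = 8.25.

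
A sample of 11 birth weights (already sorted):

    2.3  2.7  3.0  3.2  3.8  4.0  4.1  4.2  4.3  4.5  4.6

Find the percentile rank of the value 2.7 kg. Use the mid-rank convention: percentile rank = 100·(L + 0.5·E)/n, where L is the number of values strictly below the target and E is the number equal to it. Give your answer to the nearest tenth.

13.6

Count below 2.7: L = 1; count equal: E = 1; n = 11.
Percentile rank = 100·(1 + 0.5·1)/11 = 100·1.5/11 = 13.64.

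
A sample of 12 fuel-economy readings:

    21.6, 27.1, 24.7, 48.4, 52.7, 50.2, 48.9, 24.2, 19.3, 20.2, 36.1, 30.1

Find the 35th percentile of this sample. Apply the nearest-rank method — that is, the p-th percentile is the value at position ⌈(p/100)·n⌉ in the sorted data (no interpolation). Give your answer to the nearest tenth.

24.7

Sorted: 19.3, 20.2, 21.6, 24.2, 24.7, 27.1, 30.1, 36.1, 48.4, 48.9, 50.2, 52.7.
n = 12.
Position = ⌈35/100 · 12⌉ = ⌈4.2⌉ = 5.
The value at rank 5 is 24.7.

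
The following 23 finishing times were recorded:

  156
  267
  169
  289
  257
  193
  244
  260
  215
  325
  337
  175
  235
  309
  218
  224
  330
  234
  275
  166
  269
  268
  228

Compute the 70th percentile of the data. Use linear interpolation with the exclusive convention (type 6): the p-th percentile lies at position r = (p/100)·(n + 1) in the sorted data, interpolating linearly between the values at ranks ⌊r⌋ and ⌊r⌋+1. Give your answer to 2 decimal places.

Sorted: 156, 166, 169, 175, 193, 215, 218, 224, 228, 234, 235, 244, 257, 260, 267, 268, 269, 275, 289, 309, 325, 330, 337.
n = 23.
r = (70/100)·(23 + 1) = 16.8.
Rank 16 is 268 and rank 17 is 269.
Interpolate: 268 + 0.8·(269 − 268) = 268 + 0.8·1 = 268.8.

268.80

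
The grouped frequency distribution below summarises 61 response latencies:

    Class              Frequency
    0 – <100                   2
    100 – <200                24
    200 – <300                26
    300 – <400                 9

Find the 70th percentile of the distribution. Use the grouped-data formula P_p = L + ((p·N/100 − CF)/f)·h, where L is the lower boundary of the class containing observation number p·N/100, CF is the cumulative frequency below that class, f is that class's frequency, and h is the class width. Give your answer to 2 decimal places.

264.23

N = 61; target position k = 70/100 · 61 = 42.7.
Cumulative frequencies: 2, 26, 52, 61.
Observation 42.7 falls in the class 200 – <300.
L = 200, CF = 26, f = 26, h = 100.
P70 = 200 + ((42.7 − 26)/26)·100 = 200 + 64.2308 = 264.231.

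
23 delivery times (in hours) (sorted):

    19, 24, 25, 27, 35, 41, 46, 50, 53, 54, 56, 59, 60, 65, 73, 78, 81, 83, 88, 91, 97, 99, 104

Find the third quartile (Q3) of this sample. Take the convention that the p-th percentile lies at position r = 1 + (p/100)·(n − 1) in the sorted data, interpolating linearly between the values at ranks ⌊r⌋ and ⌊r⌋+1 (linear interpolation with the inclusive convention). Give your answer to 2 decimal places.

82.00

n = 23.
r = 1 + (75/100)·(23 − 1) = 1 + 16.5 = 17.5.
Rank 17 is 81 and rank 18 is 83.
Interpolate: 81 + 0.5·(83 − 81) = 81 + 0.5·2 = 82.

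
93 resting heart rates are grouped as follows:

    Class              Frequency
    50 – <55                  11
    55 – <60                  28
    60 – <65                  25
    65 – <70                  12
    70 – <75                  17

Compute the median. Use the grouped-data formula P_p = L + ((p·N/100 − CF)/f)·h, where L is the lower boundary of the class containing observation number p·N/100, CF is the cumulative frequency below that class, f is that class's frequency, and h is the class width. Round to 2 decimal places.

N = 93; target position k = 50/100 · 93 = 46.5.
Cumulative frequencies: 11, 39, 64, 76, 93.
Observation 46.5 falls in the class 60 – <65.
L = 60, CF = 39, f = 25, h = 5.
P50 = 60 + ((46.5 − 39)/25)·5 = 60 + 1.5 = 61.5.

61.50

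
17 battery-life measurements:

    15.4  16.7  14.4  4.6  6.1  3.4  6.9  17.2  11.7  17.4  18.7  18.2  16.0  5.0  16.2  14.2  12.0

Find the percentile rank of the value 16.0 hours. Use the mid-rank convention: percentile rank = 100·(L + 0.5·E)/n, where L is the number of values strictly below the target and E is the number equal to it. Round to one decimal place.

61.8

Sorted: 3.4, 4.6, 5.0, 6.1, 6.9, 11.7, 12.0, 14.2, 14.4, 15.4, 16.0, 16.2, 16.7, 17.2, 17.4, 18.2, 18.7.
Count below 16.0: L = 10; count equal: E = 1; n = 17.
Percentile rank = 100·(10 + 0.5·1)/17 = 100·10.5/17 = 61.76.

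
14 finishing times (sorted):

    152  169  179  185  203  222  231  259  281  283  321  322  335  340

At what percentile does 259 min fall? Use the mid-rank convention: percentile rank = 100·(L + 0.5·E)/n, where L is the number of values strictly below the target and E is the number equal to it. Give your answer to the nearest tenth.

53.6

Count below 259: L = 7; count equal: E = 1; n = 14.
Percentile rank = 100·(7 + 0.5·1)/14 = 100·7.5/14 = 53.57.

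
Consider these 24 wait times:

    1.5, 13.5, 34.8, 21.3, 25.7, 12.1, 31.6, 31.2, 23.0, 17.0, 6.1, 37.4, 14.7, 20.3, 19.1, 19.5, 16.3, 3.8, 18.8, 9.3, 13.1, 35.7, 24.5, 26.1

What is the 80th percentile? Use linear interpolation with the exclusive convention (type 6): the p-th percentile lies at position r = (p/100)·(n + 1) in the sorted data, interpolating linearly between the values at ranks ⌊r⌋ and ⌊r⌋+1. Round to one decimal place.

31.2

Sorted: 1.5, 3.8, 6.1, 9.3, 12.1, 13.1, 13.5, 14.7, 16.3, 17.0, 18.8, 19.1, 19.5, 20.3, 21.3, 23.0, 24.5, 25.7, 26.1, 31.2, 31.6, 34.8, 35.7, 37.4.
n = 24.
r = (80/100)·(24 + 1) = 20.
r is an integer, so P80 is the value at rank 20: 31.2.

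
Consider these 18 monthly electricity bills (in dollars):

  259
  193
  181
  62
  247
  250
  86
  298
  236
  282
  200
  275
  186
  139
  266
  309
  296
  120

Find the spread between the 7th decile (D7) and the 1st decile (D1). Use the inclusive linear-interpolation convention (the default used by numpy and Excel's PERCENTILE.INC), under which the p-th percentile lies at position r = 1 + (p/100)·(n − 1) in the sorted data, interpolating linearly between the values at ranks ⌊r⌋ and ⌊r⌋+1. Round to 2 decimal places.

Sorted: 62, 86, 120, 139, 181, 186, 193, 200, 236, 247, 250, 259, 266, 275, 282, 296, 298, 309.
n = 18.
P10: r = 2.7; ranks 2–3 are 86, 120; interpolating gives 109.8.
P70: r = 12.9; ranks 12–13 are 259, 266; interpolating gives 265.3.
Difference: 265.3 − 109.8 = 155.5.

155.50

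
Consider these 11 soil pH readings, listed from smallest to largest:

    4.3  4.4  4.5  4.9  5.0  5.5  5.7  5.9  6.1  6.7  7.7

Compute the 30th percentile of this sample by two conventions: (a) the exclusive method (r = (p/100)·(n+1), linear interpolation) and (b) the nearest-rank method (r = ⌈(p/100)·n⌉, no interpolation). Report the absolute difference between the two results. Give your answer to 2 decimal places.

n = 11.
(a) r = 3.6; between ranks 3 (4.5) and 4 (4.9): 4.74.
(b) the nearest-rank method: rank 4 → 4.9.
|4.74 − 4.9| = 0.16.

0.16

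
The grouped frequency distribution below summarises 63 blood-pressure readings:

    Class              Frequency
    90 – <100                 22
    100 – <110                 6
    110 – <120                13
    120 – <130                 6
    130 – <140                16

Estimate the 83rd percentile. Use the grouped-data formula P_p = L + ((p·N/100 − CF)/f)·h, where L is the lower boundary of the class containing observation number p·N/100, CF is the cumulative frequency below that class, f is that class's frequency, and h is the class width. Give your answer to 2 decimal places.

N = 63; target position k = 83/100 · 63 = 52.29.
Cumulative frequencies: 22, 28, 41, 47, 63.
Observation 52.29 falls in the class 130 – <140.
L = 130, CF = 47, f = 16, h = 10.
P83 = 130 + ((52.29 − 47)/16)·10 = 130 + 3.30625 = 133.306.

133.31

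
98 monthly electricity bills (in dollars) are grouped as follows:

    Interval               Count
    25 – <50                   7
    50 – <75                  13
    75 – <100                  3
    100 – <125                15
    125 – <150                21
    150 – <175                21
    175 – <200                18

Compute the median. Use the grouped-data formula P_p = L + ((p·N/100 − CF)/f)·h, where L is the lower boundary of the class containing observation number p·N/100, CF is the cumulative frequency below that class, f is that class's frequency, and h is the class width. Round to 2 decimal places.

138.10

N = 98; target position k = 50/100 · 98 = 49.
Cumulative frequencies: 7, 20, 23, 38, 59, 80, 98.
Observation 49 falls in the class 125 – <150.
L = 125, CF = 38, f = 21, h = 25.
P50 = 125 + ((49 − 38)/21)·25 = 125 + 13.0952 = 138.095.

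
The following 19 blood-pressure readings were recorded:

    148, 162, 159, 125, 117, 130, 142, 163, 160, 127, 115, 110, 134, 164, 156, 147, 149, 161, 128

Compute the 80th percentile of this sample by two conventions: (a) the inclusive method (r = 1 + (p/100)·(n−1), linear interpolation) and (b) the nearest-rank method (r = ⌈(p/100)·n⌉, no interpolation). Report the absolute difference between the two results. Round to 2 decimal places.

Sorted: 110, 115, 117, 125, 127, 128, 130, 134, 142, 147, 148, 149, 156, 159, 160, 161, 162, 163, 164.
n = 19.
(a) r = 15.4; between ranks 15 (160) and 16 (161): 160.4.
(b) the nearest-rank method: rank 16 → 161.
|160.4 − 161| = 0.6.

0.60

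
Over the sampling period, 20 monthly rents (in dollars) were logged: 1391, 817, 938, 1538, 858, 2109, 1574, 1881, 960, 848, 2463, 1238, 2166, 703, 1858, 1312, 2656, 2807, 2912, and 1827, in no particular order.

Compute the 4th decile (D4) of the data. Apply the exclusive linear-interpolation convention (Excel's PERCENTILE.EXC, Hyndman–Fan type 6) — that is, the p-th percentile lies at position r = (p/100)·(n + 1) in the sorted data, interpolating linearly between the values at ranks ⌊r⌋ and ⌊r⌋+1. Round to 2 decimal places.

Sorted: 703, 817, 848, 858, 938, 960, 1238, 1312, 1391, 1538, 1574, 1827, 1858, 1881, 2109, 2166, 2463, 2656, 2807, 2912.
n = 20.
r = (40/100)·(20 + 1) = 8.4.
Rank 8 is 1312 and rank 9 is 1391.
Interpolate: 1312 + 0.4·(1391 − 1312) = 1312 + 0.4·79 = 1343.6.

1343.60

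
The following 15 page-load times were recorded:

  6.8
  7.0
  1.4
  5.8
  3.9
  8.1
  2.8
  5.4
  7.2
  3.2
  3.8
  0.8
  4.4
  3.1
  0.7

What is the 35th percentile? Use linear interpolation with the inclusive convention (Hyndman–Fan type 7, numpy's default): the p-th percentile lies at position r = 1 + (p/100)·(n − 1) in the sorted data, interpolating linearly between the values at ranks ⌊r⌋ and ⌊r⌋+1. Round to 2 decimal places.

3.19

Sorted: 0.7, 0.8, 1.4, 2.8, 3.1, 3.2, 3.8, 3.9, 4.4, 5.4, 5.8, 6.8, 7.0, 7.2, 8.1.
n = 15.
r = 1 + (35/100)·(15 − 1) = 1 + 4.9 = 5.9.
Rank 5 is 3.1 and rank 6 is 3.2.
Interpolate: 3.1 + 0.9·(3.2 − 3.1) = 3.1 + 0.9·0.1 = 3.19.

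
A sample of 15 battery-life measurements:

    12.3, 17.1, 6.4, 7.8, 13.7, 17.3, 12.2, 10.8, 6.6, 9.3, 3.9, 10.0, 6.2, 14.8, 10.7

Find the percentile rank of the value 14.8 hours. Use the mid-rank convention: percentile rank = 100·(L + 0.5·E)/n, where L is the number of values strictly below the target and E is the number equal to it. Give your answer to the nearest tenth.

83.3

Sorted: 3.9, 6.2, 6.4, 6.6, 7.8, 9.3, 10.0, 10.7, 10.8, 12.2, 12.3, 13.7, 14.8, 17.1, 17.3.
Count below 14.8: L = 12; count equal: E = 1; n = 15.
Percentile rank = 100·(12 + 0.5·1)/15 = 100·12.5/15 = 83.33.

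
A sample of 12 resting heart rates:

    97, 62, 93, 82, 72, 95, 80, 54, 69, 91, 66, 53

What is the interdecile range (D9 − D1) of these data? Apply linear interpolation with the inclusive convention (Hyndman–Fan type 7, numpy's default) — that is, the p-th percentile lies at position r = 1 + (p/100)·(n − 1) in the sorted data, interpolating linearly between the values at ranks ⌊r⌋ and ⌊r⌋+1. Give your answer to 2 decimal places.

40.00

Sorted: 53, 54, 62, 66, 69, 72, 80, 82, 91, 93, 95, 97.
n = 12.
P10: r = 2.1; ranks 2–3 are 54, 62; interpolating gives 54.8.
P90: r = 10.9; ranks 10–11 are 93, 95; interpolating gives 94.8.
Difference: 94.8 − 54.8 = 40.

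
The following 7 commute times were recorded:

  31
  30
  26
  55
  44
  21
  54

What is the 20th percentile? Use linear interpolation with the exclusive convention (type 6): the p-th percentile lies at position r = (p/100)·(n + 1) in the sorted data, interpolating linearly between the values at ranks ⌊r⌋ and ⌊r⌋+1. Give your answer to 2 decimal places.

Sorted: 21, 26, 30, 31, 44, 54, 55.
n = 7.
r = (20/100)·(7 + 1) = 1.6.
Rank 1 is 21 and rank 2 is 26.
Interpolate: 21 + 0.6·(26 − 21) = 21 + 0.6·5 = 24.

24.00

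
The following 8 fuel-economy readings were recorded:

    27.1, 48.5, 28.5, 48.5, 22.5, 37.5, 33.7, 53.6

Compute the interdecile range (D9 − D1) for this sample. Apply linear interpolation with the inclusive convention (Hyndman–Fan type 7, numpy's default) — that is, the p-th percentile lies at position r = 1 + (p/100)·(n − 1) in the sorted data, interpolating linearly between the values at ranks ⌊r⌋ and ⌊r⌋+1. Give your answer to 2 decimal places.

24.31

Sorted: 22.5, 27.1, 28.5, 33.7, 37.5, 48.5, 48.5, 53.6.
n = 8.
P10: r = 1.7; ranks 1–2 are 22.5, 27.1; interpolating gives 25.72.
P90: r = 7.3; ranks 7–8 are 48.5, 53.6; interpolating gives 50.03.
Difference: 50.03 − 25.72 = 24.31.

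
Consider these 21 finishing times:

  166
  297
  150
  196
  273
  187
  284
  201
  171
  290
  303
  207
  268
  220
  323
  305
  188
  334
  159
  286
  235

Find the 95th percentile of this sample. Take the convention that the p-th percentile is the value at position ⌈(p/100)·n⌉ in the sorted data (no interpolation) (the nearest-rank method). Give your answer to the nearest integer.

323

Sorted: 150, 159, 166, 171, 187, 188, 196, 201, 207, 220, 235, 268, 273, 284, 286, 290, 297, 303, 305, 323, 334.
n = 21.
Position = ⌈95/100 · 21⌉ = ⌈19.95⌉ = 20.
The value at rank 20 is 323.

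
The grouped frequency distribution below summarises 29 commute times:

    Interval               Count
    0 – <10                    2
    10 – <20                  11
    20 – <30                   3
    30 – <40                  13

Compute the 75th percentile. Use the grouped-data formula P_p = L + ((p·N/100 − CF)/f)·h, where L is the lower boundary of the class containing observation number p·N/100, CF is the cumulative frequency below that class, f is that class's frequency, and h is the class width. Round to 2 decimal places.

34.42

N = 29; target position k = 75/100 · 29 = 21.75.
Cumulative frequencies: 2, 13, 16, 29.
Observation 21.75 falls in the class 30 – <40.
L = 30, CF = 16, f = 13, h = 10.
P75 = 30 + ((21.75 − 16)/13)·10 = 30 + 4.42308 = 34.4231.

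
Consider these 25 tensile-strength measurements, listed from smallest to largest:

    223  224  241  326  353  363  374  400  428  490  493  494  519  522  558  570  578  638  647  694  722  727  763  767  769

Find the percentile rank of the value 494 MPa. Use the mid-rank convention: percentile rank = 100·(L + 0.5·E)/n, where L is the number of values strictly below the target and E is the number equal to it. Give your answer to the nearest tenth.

46.0

Count below 494: L = 11; count equal: E = 1; n = 25.
Percentile rank = 100·(11 + 0.5·1)/25 = 100·11.5/25 = 46.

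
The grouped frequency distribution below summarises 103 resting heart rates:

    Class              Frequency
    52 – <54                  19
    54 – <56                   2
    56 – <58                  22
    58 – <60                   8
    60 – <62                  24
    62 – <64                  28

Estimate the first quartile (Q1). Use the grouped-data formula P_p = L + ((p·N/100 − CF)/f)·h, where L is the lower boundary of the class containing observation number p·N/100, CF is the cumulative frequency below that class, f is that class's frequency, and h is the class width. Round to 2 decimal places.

56.43

N = 103; target position k = 25/100 · 103 = 25.75.
Cumulative frequencies: 19, 21, 43, 51, 75, 103.
Observation 25.75 falls in the class 56 – <58.
L = 56, CF = 21, f = 22, h = 2.
P25 = 56 + ((25.75 − 21)/22)·2 = 56 + 0.431818 = 56.4318.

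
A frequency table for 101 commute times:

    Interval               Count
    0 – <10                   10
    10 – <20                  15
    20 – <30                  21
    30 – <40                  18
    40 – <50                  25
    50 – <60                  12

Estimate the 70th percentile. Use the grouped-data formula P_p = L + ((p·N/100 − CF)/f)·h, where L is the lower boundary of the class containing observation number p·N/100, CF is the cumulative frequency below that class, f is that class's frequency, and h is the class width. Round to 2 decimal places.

42.68

N = 101; target position k = 70/100 · 101 = 70.7.
Cumulative frequencies: 10, 25, 46, 64, 89, 101.
Observation 70.7 falls in the class 40 – <50.
L = 40, CF = 64, f = 25, h = 10.
P70 = 40 + ((70.7 − 64)/25)·10 = 40 + 2.68 = 42.68.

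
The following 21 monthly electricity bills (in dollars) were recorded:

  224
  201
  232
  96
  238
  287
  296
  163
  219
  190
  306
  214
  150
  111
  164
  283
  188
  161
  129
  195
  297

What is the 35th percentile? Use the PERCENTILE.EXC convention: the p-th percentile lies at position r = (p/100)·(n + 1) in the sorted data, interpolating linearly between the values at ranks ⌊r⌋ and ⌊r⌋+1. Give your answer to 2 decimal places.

180.80

Sorted: 96, 111, 129, 150, 161, 163, 164, 188, 190, 195, 201, 214, 219, 224, 232, 238, 283, 287, 296, 297, 306.
n = 21.
r = (35/100)·(21 + 1) = 7.7.
Rank 7 is 164 and rank 8 is 188.
Interpolate: 164 + 0.7·(188 − 164) = 164 + 0.7·24 = 180.8.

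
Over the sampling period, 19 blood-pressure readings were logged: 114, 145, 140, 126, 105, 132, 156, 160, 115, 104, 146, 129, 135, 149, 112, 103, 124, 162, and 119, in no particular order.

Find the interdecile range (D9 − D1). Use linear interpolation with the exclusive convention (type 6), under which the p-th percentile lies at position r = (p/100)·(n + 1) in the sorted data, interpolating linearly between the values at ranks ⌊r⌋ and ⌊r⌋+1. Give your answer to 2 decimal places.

56.00

Sorted: 103, 104, 105, 112, 114, 115, 119, 124, 126, 129, 132, 135, 140, 145, 146, 149, 156, 160, 162.
n = 19.
P10: r = 2 (integer) → 104.
P90: r = 18 (integer) → 160.
Difference: 160 − 104 = 56.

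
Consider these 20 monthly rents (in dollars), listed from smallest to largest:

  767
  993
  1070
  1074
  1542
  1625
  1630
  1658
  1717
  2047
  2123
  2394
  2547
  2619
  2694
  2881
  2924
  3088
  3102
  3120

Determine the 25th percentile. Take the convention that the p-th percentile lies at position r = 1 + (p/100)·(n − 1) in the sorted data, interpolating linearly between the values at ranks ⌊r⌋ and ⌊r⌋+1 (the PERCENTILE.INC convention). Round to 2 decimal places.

n = 20.
r = 1 + (25/100)·(20 − 1) = 1 + 4.75 = 5.75.
Rank 5 is 1542 and rank 6 is 1625.
Interpolate: 1542 + 0.75·(1625 − 1542) = 1542 + 0.75·83 = 1604.25.

1604.25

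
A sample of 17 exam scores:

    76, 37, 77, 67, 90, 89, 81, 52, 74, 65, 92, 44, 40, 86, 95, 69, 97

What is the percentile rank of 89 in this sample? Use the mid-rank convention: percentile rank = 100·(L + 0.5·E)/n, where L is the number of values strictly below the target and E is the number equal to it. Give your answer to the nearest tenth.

73.5

Sorted: 37, 40, 44, 52, 65, 67, 69, 74, 76, 77, 81, 86, 89, 90, 92, 95, 97.
Count below 89: L = 12; count equal: E = 1; n = 17.
Percentile rank = 100·(12 + 0.5·1)/17 = 100·12.5/17 = 73.53.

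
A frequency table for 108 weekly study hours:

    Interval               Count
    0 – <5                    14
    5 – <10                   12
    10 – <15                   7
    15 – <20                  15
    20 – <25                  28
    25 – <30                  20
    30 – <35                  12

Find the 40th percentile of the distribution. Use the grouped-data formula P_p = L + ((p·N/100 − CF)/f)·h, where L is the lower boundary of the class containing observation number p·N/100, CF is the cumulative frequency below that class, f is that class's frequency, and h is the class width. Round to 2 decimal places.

N = 108; target position k = 40/100 · 108 = 43.2.
Cumulative frequencies: 14, 26, 33, 48, 76, 96, 108.
Observation 43.2 falls in the class 15 – <20.
L = 15, CF = 33, f = 15, h = 5.
P40 = 15 + ((43.2 − 33)/15)·5 = 15 + 3.4 = 18.4.

18.40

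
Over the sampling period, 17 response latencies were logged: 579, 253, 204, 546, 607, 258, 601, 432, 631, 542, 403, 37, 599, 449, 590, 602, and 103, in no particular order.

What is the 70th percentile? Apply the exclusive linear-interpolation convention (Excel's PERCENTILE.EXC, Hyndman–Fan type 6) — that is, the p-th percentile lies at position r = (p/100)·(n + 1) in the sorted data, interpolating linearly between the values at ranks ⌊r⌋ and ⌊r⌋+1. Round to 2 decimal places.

Sorted: 37, 103, 204, 253, 258, 403, 432, 449, 542, 546, 579, 590, 599, 601, 602, 607, 631.
n = 17.
r = (70/100)·(17 + 1) = 12.6.
Rank 12 is 590 and rank 13 is 599.
Interpolate: 590 + 0.6·(599 − 590) = 590 + 0.6·9 = 595.4.

595.40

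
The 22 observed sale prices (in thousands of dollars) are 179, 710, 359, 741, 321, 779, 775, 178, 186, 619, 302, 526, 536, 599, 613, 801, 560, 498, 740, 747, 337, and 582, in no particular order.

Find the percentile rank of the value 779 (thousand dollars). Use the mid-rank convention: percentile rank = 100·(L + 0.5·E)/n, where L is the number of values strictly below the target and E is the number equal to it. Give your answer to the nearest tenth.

Sorted: 178, 179, 186, 302, 321, 337, 359, 498, 526, 536, 560, 582, 599, 613, 619, 710, 740, 741, 747, 775, 779, 801.
Count below 779: L = 20; count equal: E = 1; n = 22.
Percentile rank = 100·(20 + 0.5·1)/22 = 100·20.5/22 = 93.18.

93.2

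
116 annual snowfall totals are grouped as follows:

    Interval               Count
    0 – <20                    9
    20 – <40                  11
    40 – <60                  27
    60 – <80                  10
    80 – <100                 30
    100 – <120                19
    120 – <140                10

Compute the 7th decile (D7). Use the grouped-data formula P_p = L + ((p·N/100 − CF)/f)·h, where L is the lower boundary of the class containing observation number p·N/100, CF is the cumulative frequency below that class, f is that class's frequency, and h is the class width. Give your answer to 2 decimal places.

96.13

N = 116; target position k = 70/100 · 116 = 81.2.
Cumulative frequencies: 9, 20, 47, 57, 87, 106, 116.
Observation 81.2 falls in the class 80 – <100.
L = 80, CF = 57, f = 30, h = 20.
P70 = 80 + ((81.2 − 57)/30)·20 = 80 + 16.1333 = 96.1333.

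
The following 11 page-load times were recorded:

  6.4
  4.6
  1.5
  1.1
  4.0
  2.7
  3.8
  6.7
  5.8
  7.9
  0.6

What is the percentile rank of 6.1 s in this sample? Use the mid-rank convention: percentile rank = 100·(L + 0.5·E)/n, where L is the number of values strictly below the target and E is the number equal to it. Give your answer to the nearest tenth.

Sorted: 0.6, 1.1, 1.5, 2.7, 3.8, 4.0, 4.6, 5.8, 6.4, 6.7, 7.9.
Count below 6.1: L = 8; count equal: E = 0; n = 11.
Percentile rank = 100·(8 + 0.5·0)/11 = 100·8/11 = 72.73.

72.7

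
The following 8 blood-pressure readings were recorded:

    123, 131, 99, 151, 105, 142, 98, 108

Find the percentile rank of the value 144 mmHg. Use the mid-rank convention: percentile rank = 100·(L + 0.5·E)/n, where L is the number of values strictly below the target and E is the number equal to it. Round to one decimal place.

87.5

Sorted: 98, 99, 105, 108, 123, 131, 142, 151.
Count below 144: L = 7; count equal: E = 0; n = 8.
Percentile rank = 100·(7 + 0.5·0)/8 = 100·7/8 = 87.5.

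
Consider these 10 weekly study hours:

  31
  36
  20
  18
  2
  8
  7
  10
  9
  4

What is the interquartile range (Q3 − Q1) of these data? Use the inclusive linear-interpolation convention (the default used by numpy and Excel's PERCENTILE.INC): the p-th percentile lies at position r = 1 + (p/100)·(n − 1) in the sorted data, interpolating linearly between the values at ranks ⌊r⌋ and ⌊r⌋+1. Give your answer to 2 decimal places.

12.25

Sorted: 2, 4, 7, 8, 9, 10, 18, 20, 31, 36.
n = 10.
P25: r = 3.25; ranks 3–4 are 7, 8; interpolating gives 7.25.
P75: r = 7.75; ranks 7–8 are 18, 20; interpolating gives 19.5.
Difference: 19.5 − 7.25 = 12.25.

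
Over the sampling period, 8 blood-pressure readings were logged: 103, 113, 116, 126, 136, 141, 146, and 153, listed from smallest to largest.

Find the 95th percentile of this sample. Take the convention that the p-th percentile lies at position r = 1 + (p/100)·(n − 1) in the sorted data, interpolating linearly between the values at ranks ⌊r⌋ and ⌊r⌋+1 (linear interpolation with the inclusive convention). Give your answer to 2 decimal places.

n = 8.
r = 1 + (95/100)·(8 − 1) = 1 + 6.65 = 7.65.
Rank 7 is 146 and rank 8 is 153.
Interpolate: 146 + 0.65·(153 − 146) = 146 + 0.65·7 = 150.55.

150.55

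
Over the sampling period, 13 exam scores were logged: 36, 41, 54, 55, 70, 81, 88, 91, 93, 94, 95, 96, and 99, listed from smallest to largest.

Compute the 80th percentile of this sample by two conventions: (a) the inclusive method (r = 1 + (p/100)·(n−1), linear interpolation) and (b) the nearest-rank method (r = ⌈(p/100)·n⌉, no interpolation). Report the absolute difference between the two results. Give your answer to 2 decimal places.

n = 13.
(a) r = 10.6; between ranks 10 (94) and 11 (95): 94.6.
(b) the nearest-rank method: rank 11 → 95.
|94.6 − 95| = 0.4.

0.40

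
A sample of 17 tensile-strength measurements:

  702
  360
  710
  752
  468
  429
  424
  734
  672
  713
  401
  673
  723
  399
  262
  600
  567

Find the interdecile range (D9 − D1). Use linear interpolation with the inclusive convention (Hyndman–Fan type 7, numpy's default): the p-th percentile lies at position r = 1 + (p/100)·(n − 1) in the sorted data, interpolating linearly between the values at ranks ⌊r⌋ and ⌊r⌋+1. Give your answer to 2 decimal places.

344.00

Sorted: 262, 360, 399, 401, 424, 429, 468, 567, 600, 672, 673, 702, 710, 713, 723, 734, 752.
n = 17.
P10: r = 2.6; ranks 2–3 are 360, 399; interpolating gives 383.4.
P90: r = 15.4; ranks 15–16 are 723, 734; interpolating gives 727.4.
Difference: 727.4 − 383.4 = 344.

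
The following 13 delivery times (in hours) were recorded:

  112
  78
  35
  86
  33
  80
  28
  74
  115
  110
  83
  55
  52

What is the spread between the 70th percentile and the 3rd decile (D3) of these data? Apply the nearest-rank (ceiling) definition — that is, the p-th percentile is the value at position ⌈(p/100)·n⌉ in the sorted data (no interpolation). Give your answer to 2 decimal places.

Sorted: 28, 33, 35, 52, 55, 74, 78, 80, 83, 86, 110, 112, 115.
n = 13.
P30: rank ⌈30/100·13⌉ = 4 → 52.
P70: rank ⌈70/100·13⌉ = 10 → 86.
Difference: 86 − 52 = 34.

34.00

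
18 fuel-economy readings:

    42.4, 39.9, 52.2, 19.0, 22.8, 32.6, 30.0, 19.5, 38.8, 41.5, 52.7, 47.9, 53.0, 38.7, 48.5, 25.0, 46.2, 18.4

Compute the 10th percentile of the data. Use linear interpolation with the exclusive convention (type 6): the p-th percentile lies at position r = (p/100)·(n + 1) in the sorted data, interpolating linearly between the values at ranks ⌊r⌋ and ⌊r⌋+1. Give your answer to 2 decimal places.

18.94

Sorted: 18.4, 19.0, 19.5, 22.8, 25.0, 30.0, 32.6, 38.7, 38.8, 39.9, 41.5, 42.4, 46.2, 47.9, 48.5, 52.2, 52.7, 53.0.
n = 18.
r = (10/100)·(18 + 1) = 1.9.
Rank 1 is 18.4 and rank 2 is 19.0.
Interpolate: 18.4 + 0.9·(19.0 − 18.4) = 18.4 + 0.9·0.6 = 18.94.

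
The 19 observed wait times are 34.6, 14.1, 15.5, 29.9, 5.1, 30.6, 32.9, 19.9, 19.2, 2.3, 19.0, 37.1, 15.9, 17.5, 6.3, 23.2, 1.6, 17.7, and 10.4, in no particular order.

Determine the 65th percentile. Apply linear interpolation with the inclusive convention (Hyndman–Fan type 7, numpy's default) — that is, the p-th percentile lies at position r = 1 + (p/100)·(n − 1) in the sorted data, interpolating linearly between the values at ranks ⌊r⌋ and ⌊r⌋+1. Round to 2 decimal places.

Sorted: 1.6, 2.3, 5.1, 6.3, 10.4, 14.1, 15.5, 15.9, 17.5, 17.7, 19.0, 19.2, 19.9, 23.2, 29.9, 30.6, 32.9, 34.6, 37.1.
n = 19.
r = 1 + (65/100)·(19 − 1) = 1 + 11.7 = 12.7.
Rank 12 is 19.2 and rank 13 is 19.9.
Interpolate: 19.2 + 0.7·(19.9 − 19.2) = 19.2 + 0.7·0.7 = 19.69.

19.69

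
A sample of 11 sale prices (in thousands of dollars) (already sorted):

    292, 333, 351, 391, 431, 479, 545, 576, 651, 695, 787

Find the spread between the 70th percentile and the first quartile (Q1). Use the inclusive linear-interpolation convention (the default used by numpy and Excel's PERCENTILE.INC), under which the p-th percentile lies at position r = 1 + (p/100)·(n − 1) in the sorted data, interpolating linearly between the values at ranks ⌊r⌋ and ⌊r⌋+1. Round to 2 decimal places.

205.00

n = 11.
P25: r = 3.5; ranks 3–4 are 351, 391; interpolating gives 371.
P70: r = 8 (integer) → 576.
Difference: 576 − 371 = 205.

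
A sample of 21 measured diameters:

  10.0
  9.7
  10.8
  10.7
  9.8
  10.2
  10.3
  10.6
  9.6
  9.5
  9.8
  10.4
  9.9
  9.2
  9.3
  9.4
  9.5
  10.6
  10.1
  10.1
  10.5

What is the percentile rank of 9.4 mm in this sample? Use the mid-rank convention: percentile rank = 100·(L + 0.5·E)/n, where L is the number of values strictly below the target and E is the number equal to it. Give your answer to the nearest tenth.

Sorted: 9.2, 9.3, 9.4, 9.5, 9.5, 9.6, 9.7, 9.8, 9.8, 9.9, 10.0, 10.1, 10.1, 10.2, 10.3, 10.4, 10.5, 10.6, 10.6, 10.7, 10.8.
Count below 9.4: L = 2; count equal: E = 1; n = 21.
Percentile rank = 100·(2 + 0.5·1)/21 = 100·2.5/21 = 11.9.

11.9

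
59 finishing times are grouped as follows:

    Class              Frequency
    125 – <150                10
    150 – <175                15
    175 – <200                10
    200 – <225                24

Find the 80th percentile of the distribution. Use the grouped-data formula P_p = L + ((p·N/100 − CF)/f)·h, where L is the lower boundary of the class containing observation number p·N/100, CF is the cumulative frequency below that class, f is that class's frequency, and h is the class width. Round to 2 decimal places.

212.71

N = 59; target position k = 80/100 · 59 = 47.2.
Cumulative frequencies: 10, 25, 35, 59.
Observation 47.2 falls in the class 200 – <225.
L = 200, CF = 35, f = 24, h = 25.
P80 = 200 + ((47.2 − 35)/24)·25 = 200 + 12.7083 = 212.708.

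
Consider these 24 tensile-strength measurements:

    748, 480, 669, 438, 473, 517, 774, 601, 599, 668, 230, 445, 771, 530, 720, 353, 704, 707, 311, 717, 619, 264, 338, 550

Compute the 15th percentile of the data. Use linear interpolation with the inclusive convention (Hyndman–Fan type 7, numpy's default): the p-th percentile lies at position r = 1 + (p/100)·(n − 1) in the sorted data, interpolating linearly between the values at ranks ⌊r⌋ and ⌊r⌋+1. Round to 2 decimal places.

344.75

Sorted: 230, 264, 311, 338, 353, 438, 445, 473, 480, 517, 530, 550, 599, 601, 619, 668, 669, 704, 707, 717, 720, 748, 771, 774.
n = 24.
r = 1 + (15/100)·(24 − 1) = 1 + 3.45 = 4.45.
Rank 4 is 338 and rank 5 is 353.
Interpolate: 338 + 0.45·(353 − 338) = 338 + 0.45·15 = 344.75.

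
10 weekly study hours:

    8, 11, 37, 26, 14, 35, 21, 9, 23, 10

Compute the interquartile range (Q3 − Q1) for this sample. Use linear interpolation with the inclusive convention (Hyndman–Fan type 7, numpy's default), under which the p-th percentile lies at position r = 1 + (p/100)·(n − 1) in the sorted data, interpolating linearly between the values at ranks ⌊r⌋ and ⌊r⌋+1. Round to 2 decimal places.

15.00

Sorted: 8, 9, 10, 11, 14, 21, 23, 26, 35, 37.
n = 10.
P25: r = 3.25; ranks 3–4 are 10, 11; interpolating gives 10.25.
P75: r = 7.75; ranks 7–8 are 23, 26; interpolating gives 25.25.
Difference: 25.25 − 10.25 = 15.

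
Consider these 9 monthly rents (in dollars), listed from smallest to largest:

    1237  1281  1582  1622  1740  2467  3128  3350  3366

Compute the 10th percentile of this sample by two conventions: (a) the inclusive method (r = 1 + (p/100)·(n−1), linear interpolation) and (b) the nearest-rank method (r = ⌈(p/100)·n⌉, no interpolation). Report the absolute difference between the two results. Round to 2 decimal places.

35.20

n = 9.
(a) r = 1.8; between ranks 1 (1237) and 2 (1281): 1272.2.
(b) the nearest-rank method: rank 1 → 1237.
|1272.2 − 1237| = 35.2.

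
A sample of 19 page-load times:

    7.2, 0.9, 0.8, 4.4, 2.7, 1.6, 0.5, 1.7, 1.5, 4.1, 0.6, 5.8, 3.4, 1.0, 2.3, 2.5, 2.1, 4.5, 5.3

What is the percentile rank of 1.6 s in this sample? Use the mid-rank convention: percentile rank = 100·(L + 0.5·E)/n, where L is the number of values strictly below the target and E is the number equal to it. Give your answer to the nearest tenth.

34.2

Sorted: 0.5, 0.6, 0.8, 0.9, 1.0, 1.5, 1.6, 1.7, 2.1, 2.3, 2.5, 2.7, 3.4, 4.1, 4.4, 4.5, 5.3, 5.8, 7.2.
Count below 1.6: L = 6; count equal: E = 1; n = 19.
Percentile rank = 100·(6 + 0.5·1)/19 = 100·6.5/19 = 34.21.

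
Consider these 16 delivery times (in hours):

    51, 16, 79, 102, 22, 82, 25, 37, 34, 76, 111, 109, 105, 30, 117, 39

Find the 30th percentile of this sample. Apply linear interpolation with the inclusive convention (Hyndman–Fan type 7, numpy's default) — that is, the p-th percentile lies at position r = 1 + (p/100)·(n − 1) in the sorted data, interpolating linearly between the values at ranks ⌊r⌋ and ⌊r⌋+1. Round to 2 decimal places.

35.50

Sorted: 16, 22, 25, 30, 34, 37, 39, 51, 76, 79, 82, 102, 105, 109, 111, 117.
n = 16.
r = 1 + (30/100)·(16 − 1) = 1 + 4.5 = 5.5.
Rank 5 is 34 and rank 6 is 37.
Interpolate: 34 + 0.5·(37 − 34) = 34 + 0.5·3 = 35.5.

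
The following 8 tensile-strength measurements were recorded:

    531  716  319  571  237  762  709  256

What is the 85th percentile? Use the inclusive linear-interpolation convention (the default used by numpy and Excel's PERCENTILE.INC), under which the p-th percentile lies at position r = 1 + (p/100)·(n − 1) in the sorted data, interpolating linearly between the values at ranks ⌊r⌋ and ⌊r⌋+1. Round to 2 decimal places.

Sorted: 237, 256, 319, 531, 571, 709, 716, 762.
n = 8.
r = 1 + (85/100)·(8 − 1) = 1 + 5.95 = 6.95.
Rank 6 is 709 and rank 7 is 716.
Interpolate: 709 + 0.95·(716 − 709) = 709 + 0.95·7 = 715.65.

715.65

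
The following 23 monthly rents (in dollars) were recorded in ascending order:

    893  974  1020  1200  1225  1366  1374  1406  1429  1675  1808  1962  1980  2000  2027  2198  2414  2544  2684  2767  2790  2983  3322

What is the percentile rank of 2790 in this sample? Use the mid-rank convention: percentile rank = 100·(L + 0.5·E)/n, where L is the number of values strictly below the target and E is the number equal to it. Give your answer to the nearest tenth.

Count below 2790: L = 20; count equal: E = 1; n = 23.
Percentile rank = 100·(20 + 0.5·1)/23 = 100·20.5/23 = 89.13.

89.1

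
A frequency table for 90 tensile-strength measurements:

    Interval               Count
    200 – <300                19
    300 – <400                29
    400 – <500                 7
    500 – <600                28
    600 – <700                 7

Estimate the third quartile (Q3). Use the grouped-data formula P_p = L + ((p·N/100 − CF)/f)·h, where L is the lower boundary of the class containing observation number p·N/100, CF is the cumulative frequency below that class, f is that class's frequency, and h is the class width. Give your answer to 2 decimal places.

N = 90; target position k = 75/100 · 90 = 67.5.
Cumulative frequencies: 19, 48, 55, 83, 90.
Observation 67.5 falls in the class 500 – <600.
L = 500, CF = 55, f = 28, h = 100.
P75 = 500 + ((67.5 − 55)/28)·100 = 500 + 44.6429 = 544.643.

544.64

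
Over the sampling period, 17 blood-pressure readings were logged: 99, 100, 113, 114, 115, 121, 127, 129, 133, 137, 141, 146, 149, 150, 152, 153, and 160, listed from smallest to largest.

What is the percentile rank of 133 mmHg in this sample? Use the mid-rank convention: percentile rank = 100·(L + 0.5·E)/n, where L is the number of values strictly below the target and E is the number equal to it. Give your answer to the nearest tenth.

50.0

Count below 133: L = 8; count equal: E = 1; n = 17.
Percentile rank = 100·(8 + 0.5·1)/17 = 100·8.5/17 = 50.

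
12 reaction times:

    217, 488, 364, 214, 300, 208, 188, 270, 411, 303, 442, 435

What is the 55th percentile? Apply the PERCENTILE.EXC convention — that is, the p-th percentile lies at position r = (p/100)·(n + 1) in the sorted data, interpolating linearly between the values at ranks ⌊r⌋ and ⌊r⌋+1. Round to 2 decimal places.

312.15

Sorted: 188, 208, 214, 217, 270, 300, 303, 364, 411, 435, 442, 488.
n = 12.
r = (55/100)·(12 + 1) = 7.15.
Rank 7 is 303 and rank 8 is 364.
Interpolate: 303 + 0.15·(364 − 303) = 303 + 0.15·61 = 312.15.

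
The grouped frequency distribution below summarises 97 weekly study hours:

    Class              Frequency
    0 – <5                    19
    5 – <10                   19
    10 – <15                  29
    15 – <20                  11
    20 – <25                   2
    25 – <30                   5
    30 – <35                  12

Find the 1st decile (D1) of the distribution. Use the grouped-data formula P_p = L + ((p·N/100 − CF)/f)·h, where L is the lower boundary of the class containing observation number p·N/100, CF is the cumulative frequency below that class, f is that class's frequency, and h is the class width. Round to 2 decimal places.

2.55

N = 97; target position k = 10/100 · 97 = 9.7.
Cumulative frequencies: 19, 38, 67, 78, 80, 85, 97.
Observation 9.7 falls in the class 0 – <5.
L = 0, CF = 0, f = 19, h = 5.
P10 = 0 + ((9.7 − 0)/19)·5 = 0 + 2.55263 = 2.55263.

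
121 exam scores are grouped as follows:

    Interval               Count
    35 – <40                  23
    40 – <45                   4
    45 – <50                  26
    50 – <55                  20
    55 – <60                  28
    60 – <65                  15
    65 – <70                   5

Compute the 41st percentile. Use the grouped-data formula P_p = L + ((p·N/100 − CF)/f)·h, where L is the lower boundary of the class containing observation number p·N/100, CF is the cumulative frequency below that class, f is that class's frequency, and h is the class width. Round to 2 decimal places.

N = 121; target position k = 41/100 · 121 = 49.61.
Cumulative frequencies: 23, 27, 53, 73, 101, 116, 121.
Observation 49.61 falls in the class 45 – <50.
L = 45, CF = 27, f = 26, h = 5.
P41 = 45 + ((49.61 − 27)/26)·5 = 45 + 4.34808 = 49.3481.

49.35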